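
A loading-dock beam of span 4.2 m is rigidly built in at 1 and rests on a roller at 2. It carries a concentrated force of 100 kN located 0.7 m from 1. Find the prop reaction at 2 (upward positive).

R_2 = 3.935 kN

Remove the prop at 2; the released (primary) structure is a cantilever built in at 1.
Free-end deflection of the primary structure under the applied loading (downward +):
  point load 100 at a = 0.7: Pa²(3L − a)/(6EI) = 97.18/EI
Flexibility coefficient — unit upward force at 2: δ_{22} = L³/(3EI) = 24.7/EI.
The prop prevents deflection at 2: R_2 = δ_0/δ_{22} = 97.18/24.7 = 3.935 kN.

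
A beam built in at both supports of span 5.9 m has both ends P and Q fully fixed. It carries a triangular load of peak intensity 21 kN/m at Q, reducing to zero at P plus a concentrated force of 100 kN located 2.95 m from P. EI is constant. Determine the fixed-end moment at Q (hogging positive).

Take the two fixed-end moments M_P, M_Q as redundants; the released structure is the simple span PQ.
On the primary (simply-supported) span, the end slopes from the loading are:
  at P: triangular load, peak 21: 7w₀L³/(360EI) = 83.86/EI
  at Q: triangular load, peak 21: w₀L³/(45EI) = 95.84/EI
  at P: point load 100 at a = 2.95: Pab(L + b)/(6LEI) = 217.6/EI
  at Q: point load 100 at a = 2.95: Pab(L + a)/(6LEI) = 217.6/EI
  θ_P0 = 301.4/EI,  θ_Q0 = 313.4/EI
Flexibility coefficients: a unit moment at one end gives L/(3EI) there and L/(6EI) at the far end, so f₁₁ = f₂₂ = 1.967/EI and f₁₂ = f₂₁ = 0.9833/EI.
Compatibility — zero rotation at each built-in end:
  1.967 M_P + 0.9833 M_Q = 301.4
  0.9833 M_P + 1.967 M_Q = 313.4
Solving the pair gives M_P = 98.12 kN·m and M_Q = 110.3 kN·m (hogging).

M_Q = 110.3 kN·m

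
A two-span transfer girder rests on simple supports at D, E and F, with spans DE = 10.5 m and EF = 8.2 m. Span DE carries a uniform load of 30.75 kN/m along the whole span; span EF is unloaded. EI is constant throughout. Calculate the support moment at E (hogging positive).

Take M_E as the redundant. Released structure: two simple spans DE and EF with a hinge at E.
Rotations at E on the released spans (each span's end-slope, ×1/EI):
  span DE: UDL 30.75: wL³/(24EI) = 1483/EI
  relative rotation θ_0 = (1483 + 0)/EI = 1483/EI
A unit hogging moment at E produces rotation L₁/(3EI) + L₂/(3EI) = 6.233/EI.
Compatibility: M_E·(L₁+L₂)/(3EI) = θ_0, giving M_E = 237.9 kN·m (hogging).

M_E = 237.9 kN·m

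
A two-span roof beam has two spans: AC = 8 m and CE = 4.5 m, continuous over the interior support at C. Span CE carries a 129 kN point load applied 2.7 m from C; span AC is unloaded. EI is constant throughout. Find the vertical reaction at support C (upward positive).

R_C = 63.79 kN

Take M_C as the redundant. Released structure: two simple spans AC and CE with a hinge at C.
Discontinuity in slope at C on the released structure — sum the simple-span end rotations:
  span CE: point load 129 at a = 2.7: Pab(L + b)/(6LEI) = 146.3/EI
  relative rotation θ_0 = (0 + 146.3)/EI = 146.3/EI
A unit hogging moment at C produces rotation L₁/(3EI) + L₂/(3EI) = 4.167/EI.
Slope continuity at C: θ_0 = M_C·4.167/EI, so M_C = 146.3/4.167 = 35.11 kN·m (hogging).
Span AC, ΣM about A with M_C applied at C: R_C^{AC}·8 = 0 + 35.11, so R_C^{AC} = 4.389 kN and R_A = 0 − 4.389 = -4.389 kN.
Span CE, ΣM about E: R_C^{CE}·4.5 = 232.2 + 35.11, so R_C^{CE} = 59.4 kN and R_E = 129 − 59.4 = 69.6 kN.
R_C = 4.389 + 59.4 = 63.79 kN.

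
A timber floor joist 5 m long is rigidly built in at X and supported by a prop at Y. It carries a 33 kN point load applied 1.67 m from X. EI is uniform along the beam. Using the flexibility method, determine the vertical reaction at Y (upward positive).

R_Y = 4.907 kN

Remove the prop at Y; the released (primary) structure is a cantilever built in at X.
Primary-structure tip deflection at Y by superposition:
  point load 33 at a = 1.67: Pa²(3L − a)/(6EI) = 204.5/EI
Flexibility coefficient — unit upward force at Y: δ_{YY} = L³/(3EI) = 41.67/EI.
The prop prevents deflection at Y: R_Y = δ_0/δ_{YY} = 204.5/41.67 = 4.907 kN.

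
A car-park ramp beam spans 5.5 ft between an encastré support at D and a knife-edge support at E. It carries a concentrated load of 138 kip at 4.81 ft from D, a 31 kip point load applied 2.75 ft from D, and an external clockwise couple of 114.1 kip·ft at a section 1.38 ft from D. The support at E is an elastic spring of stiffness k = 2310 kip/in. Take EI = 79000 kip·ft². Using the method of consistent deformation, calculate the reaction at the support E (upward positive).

R_E = 128.9 kip

Release the roller at E. Primary structure: cantilever fixed at D.
Deflection at E on the released cantilever, summing each load's contribution:
  point load 138 at a = 4.81: Pa²(3L − a)/(6EI) = 6221/EI
  point load 31 at a = 2.75: Pa²(3L − a)/(6EI) = 537.3/EI
  clockwise couple 114.1 at a = 1.38: M₀a(2L − a)/(2EI) = 757.4/EI
  δ_0 = 7515/EI
Flexibility coefficient — unit upward force at E: δ_{EE} = L³/(3EI) = 55.46/EI.
With EI = 79000 kip·ft²: δ_0 = 0.095129 ft and δ_{EE} = 0.000702 ft/kip.
Compatibility — the spring shortens by R_E/k under the reaction it provides: δ_0 − R_E·δ_{EE} = R_E/k. With 1/k = 1/(2310×12) ft/kip = 0.000036 ft/kip, R_E = δ_0 / (δ_{EE} + 1/k) = 0.095129 / (0.000702 + 0.000036) = 128.9 kip.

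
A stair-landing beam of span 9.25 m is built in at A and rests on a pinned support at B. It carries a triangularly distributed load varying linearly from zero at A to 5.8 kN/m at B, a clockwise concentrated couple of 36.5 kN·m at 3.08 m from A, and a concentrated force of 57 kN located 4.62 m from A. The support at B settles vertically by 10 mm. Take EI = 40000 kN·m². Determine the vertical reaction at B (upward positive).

Take the reaction at B as the redundant and release it; the primary structure is a cantilever fixed at A.
Deflection at B on the released cantilever, summing each load's contribution:
  triangular load, peak 5.8 at the free end: 11w₀L⁴/(120EI) = 3892/EI
  clockwise couple 36.5 at a = 3.08: M₀a(2L − a)/(2EI) = 866.8/EI
  point load 57 at a = 4.62: Pa²(3L − a)/(6EI) = 4690/EI
  δ_0 = 9449/EI
Tip deflection under a unit load at B: L³/(3EI) = 263.8/EI.
With EI = 40000 kN·m²: δ_0 = 0.23623 m and δ_{BB} = 0.006595 m/kN.
Compatibility — the beam at B must follow the support down by 0.01 m: δ_0 − R_B·δ_{BB} = 0.01, so R_B = (0.23623 − 0.01)/0.006595 = 34.3 kN.

R_B = 34.3 kN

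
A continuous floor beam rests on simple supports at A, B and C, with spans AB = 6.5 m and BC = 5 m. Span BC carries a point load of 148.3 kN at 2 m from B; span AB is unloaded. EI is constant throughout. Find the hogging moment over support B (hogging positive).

M_B = 61.9 kN·m

Take M_B as the redundant. Released structure: two simple spans AB and BC with a hinge at B.
Discontinuity in slope at B on the released structure — sum the simple-span end rotations:
  span BC: point load 148.3 at a = 2: Pab(L + b)/(6LEI) = 237.3/EI
  relative rotation θ_0 = (0 + 237.3)/EI = 237.3/EI
A unit hogging moment at B produces rotation L₁/(3EI) + L₂/(3EI) = 3.833/EI.
Slope continuity at B: θ_0 = M_B·3.833/EI, so M_B = 237.3/3.833 = 61.9 kN·m (hogging).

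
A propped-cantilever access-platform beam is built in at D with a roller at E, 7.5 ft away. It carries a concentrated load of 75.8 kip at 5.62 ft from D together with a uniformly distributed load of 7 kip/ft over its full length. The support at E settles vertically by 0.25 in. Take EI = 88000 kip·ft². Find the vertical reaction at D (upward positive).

R_D = 73.75 kip

Release the roller at E. Primary structure: cantilever fixed at D.
Deflection at E on the released cantilever, summing each load's contribution:
  point load 75.8 at a = 5.62: Pa²(3L − a)/(6EI) = 6735/EI
  UDL 7: wL⁴/(8EI) = 2769/EI
  δ_0 = 9504/EI
Tip deflection under a unit load at E: L³/(3EI) = 140.6/EI.
With EI = 88000 kip·ft²: δ_0 = 0.108 ft and δ_{EE} = 0.001598 ft/kip.
Compatibility — the beam at E must follow the support down by 0.02083 ft: δ_0 − R_E·δ_{EE} = 0.02083, so R_E = (0.108 − 0.02083)/0.001598 = 54.55 kip.
Vertical equilibrium: R_D = ΣP − R_E = 128.3 − 54.55 = 73.75 kip.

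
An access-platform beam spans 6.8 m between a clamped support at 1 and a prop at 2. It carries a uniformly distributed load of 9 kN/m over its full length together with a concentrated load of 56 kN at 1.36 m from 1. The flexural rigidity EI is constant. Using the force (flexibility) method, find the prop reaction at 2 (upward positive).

Choose R_2 as the redundant. The primary structure is the cantilever fixed at 1.
Primary-structure tip deflection at 2 by superposition:
  UDL 9: wL⁴/(8EI) = 2405/EI
  point load 56 at a = 1.36: Pa²(3L − a)/(6EI) = 328.7/EI
  δ_0 = 2734/EI
Flexibility coefficient — unit upward force at 2: δ_{22} = L³/(3EI) = 104.8/EI.
Compatibility at 2: δ_0 − R_2·δ_{22} = 0, so R_2 = 2734/104.8 = 26.09 kN.

R_2 = 26.09 kN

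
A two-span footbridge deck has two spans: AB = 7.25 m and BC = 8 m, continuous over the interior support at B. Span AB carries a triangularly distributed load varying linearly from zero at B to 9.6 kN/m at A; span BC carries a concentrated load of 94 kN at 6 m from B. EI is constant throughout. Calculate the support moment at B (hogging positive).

Take M_B as the redundant. Released structure: two simple spans AB and BC with a hinge at B.
Discontinuity in slope at B on the released structure — sum the simple-span end rotations:
  span AB: triangular load, peak 9.6: 7w₀L³/(360EI) = 71.13/EI
  span BC: point load 94 at a = 6: Pab(L + b)/(6LEI) = 235/EI
  relative rotation θ_0 = (71.13 + 235)/EI = 306.1/EI
A unit hogging moment at B produces rotation L₁/(3EI) + L₂/(3EI) = 5.083/EI.
Slope continuity at B: θ_0 = M_B·5.083/EI, so M_B = 306.1/5.083 = 60.22 kN·m (hogging).

M_B = 60.22 kN·m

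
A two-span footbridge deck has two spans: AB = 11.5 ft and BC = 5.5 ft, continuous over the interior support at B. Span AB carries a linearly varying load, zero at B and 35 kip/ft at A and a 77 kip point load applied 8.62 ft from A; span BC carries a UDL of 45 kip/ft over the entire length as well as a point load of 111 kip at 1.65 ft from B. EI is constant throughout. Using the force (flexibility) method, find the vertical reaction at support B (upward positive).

R_B = 426.1 kip

Take M_B as the redundant. Released structure: two simple spans AB and BC with a hinge at B.
Discontinuity in slope at B on the released structure — sum the simple-span end rotations:
  span AB: triangular load, peak 35: 7w₀L³/(360EI) = 1035/EI
  span AB: point load 77 at a = 8.62: Pab(L + a)/(6LEI) = 557.4/EI
  span BC: UDL 45: wL³/(24EI) = 312/EI
  span BC: point load 111 at a = 1.65: Pab(L + b)/(6LEI) = 199.8/EI
  relative rotation θ_0 = (1592 + 511.7)/EI = 2104/EI
A unit hogging moment at B produces rotation L₁/(3EI) + L₂/(3EI) = 5.667/EI.
Slope continuity at B: θ_0 = M_B·5.667/EI, so M_B = 2104/5.667 = 371.3 kip·ft (hogging).
Span AB, ΣM about A with M_B applied at B: R_B^{AB}·11.5 = 1435 + 371.3, so R_B^{AB} = 157.1 kip and R_A = 278.2 − 157.1 = 121.2 kip.
Span BC, ΣM about C: R_B^{BC}·5.5 = 1108 + 371.3, so R_B^{BC} = 269 kip and R_C = 358.5 − 269 = 89.54 kip.
R_B = 157.1 + 269 = 426.1 kip.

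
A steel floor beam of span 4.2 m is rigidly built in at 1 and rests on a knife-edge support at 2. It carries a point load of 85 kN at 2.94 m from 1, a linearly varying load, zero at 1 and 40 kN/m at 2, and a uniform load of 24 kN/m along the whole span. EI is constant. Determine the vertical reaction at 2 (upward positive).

R_2 = 131.9 kN

Choose R_2 as the redundant. The primary structure is the cantilever fixed at 1.
Free-end deflection of the primary structure under the applied loading (downward +):
  point load 85 at a = 2.94: Pa²(3L − a)/(6EI) = 1183/EI
  triangular load, peak 40 at the free end: 11w₀L⁴/(120EI) = 1141/EI
  UDL 24: wL⁴/(8EI) = 933.5/EI
  δ_0 = 3257/EI
Flexibility coefficient — unit upward force at 2: δ_{22} = L³/(3EI) = 24.7/EI.
The prop prevents deflection at 2: R_2 = δ_0/δ_{22} = 3257/24.7 = 131.9 kN.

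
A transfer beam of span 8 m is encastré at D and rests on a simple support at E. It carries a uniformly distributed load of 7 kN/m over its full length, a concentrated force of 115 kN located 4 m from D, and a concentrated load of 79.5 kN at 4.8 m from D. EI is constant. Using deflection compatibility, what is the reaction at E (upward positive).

R_E = 91.28 kN

Choose R_E as the redundant. The primary structure is the cantilever fixed at D.
Primary-structure tip deflection at E by superposition:
  UDL 7: wL⁴/(8EI) = 3584/EI
  point load 115 at a = 4: Pa²(3L − a)/(6EI) = 6133/EI
  point load 79.5 at a = 4.8: Pa²(3L − a)/(6EI) = 5861/EI
  δ_0 = 15579/EI
Tip deflection under a unit load at E: L³/(3EI) = 170.7/EI.
The prop prevents deflection at E: R_E = δ_0/δ_{EE} = 15579/170.7 = 91.28 kN.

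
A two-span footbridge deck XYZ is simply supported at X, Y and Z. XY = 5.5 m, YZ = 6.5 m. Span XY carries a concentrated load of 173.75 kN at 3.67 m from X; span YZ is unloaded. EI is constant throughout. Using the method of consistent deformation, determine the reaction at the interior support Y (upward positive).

Insert a hinge at Y; M_Y is the redundant, and each span becomes simply supported.
Rotations at Y on the released spans (each span's end-slope, ×1/EI):
  span XY: point load 173.75 at a = 3.67: Pab(L + a)/(6LEI) = 324.3/EI
  relative rotation θ_0 = (324.3 + 0)/EI = 324.3/EI
A unit hogging moment at Y produces rotation L₁/(3EI) + L₂/(3EI) = 4/EI.
Slope continuity at Y: θ_0 = M_Y·4/EI, so M_Y = 324.3/4 = 81.07 kN·m (hogging).
Span XY, ΣM about X with M_Y applied at Y: R_Y^{XY}·5.5 = 637.7 + 81.07, so R_Y^{XY} = 130.7 kN and R_X = 173.8 − 130.7 = 43.07 kN.
Span YZ, ΣM about Z: R_Y^{YZ}·6.5 = 0 + 81.07, so R_Y^{YZ} = 12.47 kN and R_Z = 0 − 12.47 = -12.47 kN.
R_Y = 130.7 + 12.47 = 143.1 kN.

R_Y = 143.1 kN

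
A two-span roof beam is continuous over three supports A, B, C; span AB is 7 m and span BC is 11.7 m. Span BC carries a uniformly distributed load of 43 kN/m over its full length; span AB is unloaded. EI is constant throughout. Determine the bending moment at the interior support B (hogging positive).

M_B = 460.4 kN·m

Insert a hinge at B; M_B is the redundant, and each span becomes simply supported.
End slopes at the hinge B, treating each span as simply supported:
  span BC: UDL 43: wL³/(24EI) = 2870/EI
  relative rotation θ_0 = (0 + 2870)/EI = 2870/EI
A unit hogging moment at B produces rotation L₁/(3EI) + L₂/(3EI) = 6.233/EI.
Compatibility: M_B·(L₁+L₂)/(3EI) = θ_0, giving M_B = 460.4 kN·m (hogging).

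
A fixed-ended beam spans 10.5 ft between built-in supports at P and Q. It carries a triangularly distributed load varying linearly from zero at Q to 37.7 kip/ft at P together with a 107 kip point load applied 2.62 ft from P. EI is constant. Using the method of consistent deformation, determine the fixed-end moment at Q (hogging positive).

Release both end moments; the primary structure is a simply-supported span PQ with redundants M_P and M_Q.
On the primary (simply-supported) span, the end slopes from the loading are:
  at P: triangular load, peak 37.7: w₀L³/(45EI) = 969.8/EI
  at Q: triangular load, peak 37.7: 7w₀L³/(360EI) = 848.6/EI
  at P: point load 107 at a = 2.62: Pab(L + b)/(6LEI) = 644.5/EI
  at Q: point load 107 at a = 2.62: Pab(L + a)/(6LEI) = 460/EI
  θ_P0 = 1614/EI,  θ_Q0 = 1309/EI
Flexibility coefficients: a unit moment at one end gives L/(3EI) there and L/(6EI) at the far end, so f₁₁ = f₂₂ = 3.5/EI and f₁₂ = f₂₁ = 1.75/EI.
Compatibility — zero rotation at each built-in end:
  3.5 M_P + 1.75 M_Q = 1614
  1.75 M_P + 3.5 M_Q = 1309
Solving the pair gives M_P = 365.7 kip·ft and M_Q = 191 kip·ft (hogging).

M_Q = 191 kip·ft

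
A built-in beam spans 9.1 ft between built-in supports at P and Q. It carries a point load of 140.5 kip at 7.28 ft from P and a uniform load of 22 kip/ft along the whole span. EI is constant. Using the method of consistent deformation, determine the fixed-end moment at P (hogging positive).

Take the two fixed-end moments M_P, M_Q as redundants; the released structure is the simple span PQ.
Simple-span end rotations at P and Q under the given loads:
  at P: point load 140.5 at a = 7.28: Pab(L + b)/(6LEI) = 372.3/EI
  at Q: point load 140.5 at a = 7.28: Pab(L + a)/(6LEI) = 558.5/EI
  at P: UDL 22: wL³/(24EI) = 690.8/EI
  at Q: UDL 22: wL³/(24EI) = 690.8/EI
  θ_P0 = 1063/EI,  θ_Q0 = 1249/EI
Flexibility coefficients: a unit moment at one end gives L/(3EI) there and L/(6EI) at the far end, so f₁₁ = f₂₂ = 3.033/EI and f₁₂ = f₂₁ = 1.517/EI.
Compatibility — zero rotation at each built-in end:
  3.033 M_P + 1.517 M_Q = 1063
  1.517 M_P + 3.033 M_Q = 1249
Solving the pair gives M_P = 192.7 kip·ft and M_Q = 315.5 kip·ft (hogging).

M_P = 192.7 kip·ft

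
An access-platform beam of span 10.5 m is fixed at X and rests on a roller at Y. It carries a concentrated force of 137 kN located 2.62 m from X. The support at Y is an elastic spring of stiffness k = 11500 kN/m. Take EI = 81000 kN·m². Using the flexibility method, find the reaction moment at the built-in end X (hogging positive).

Remove the prop at Y; the released (primary) structure is a cantilever built in at X.
Downward deflection at the released point Y due to the loads:
  point load 137 at a = 2.62: Pa²(3L − a)/(6EI) = 4527/EI
Tip deflection under a unit load at Y: L³/(3EI) = 385.9/EI.
With EI = 81000 kN·m²: δ_0 = 0.055884 m and δ_{YY} = 0.004764 m/kN.
Compatibility — the spring shortens by R_Y/k under the reaction it provides: δ_0 − R_Y·δ_{YY} = R_Y/k. With 1/k = 0.000087 m/kN, R_Y = δ_0 / (δ_{YY} + 1/k) = 0.055884 / (0.004764 + 0.000087) = 11.52 kN.
Moment equilibrium about X: M_X = Σ(load moments about X) − R_Y·L = 358.9 − 11.52×10.5 = 238 kN·m.

M_X = 238 kN·m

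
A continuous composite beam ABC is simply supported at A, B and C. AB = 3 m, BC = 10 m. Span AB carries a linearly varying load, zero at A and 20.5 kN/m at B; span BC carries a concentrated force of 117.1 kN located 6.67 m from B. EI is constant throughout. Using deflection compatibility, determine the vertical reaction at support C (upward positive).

Take M_B as the redundant. Released structure: two simple spans AB and BC with a hinge at B.
End slopes at the hinge B, treating each span as simply supported:
  span AB: triangular load, peak 20.5: w₀L³/(45EI) = 12.3/EI
  span BC: point load 117.1 at a = 6.67: Pab(L + b)/(6LEI) = 577.8/EI
  relative rotation θ_0 = (12.3 + 577.8)/EI = 590.1/EI
A unit hogging moment at B produces rotation L₁/(3EI) + L₂/(3EI) = 4.333/EI.
Compatibility: M_B·(L₁+L₂)/(3EI) = θ_0, giving M_B = 136.2 kN·m (hogging).
Span BC, ΣM about C: R_B^{BC}·10 = 389.9 + 136.2, so R_B^{BC} = 52.61 kN and R_C = 117.1 − 52.61 = 64.49 kN.

R_C = 64.49 kN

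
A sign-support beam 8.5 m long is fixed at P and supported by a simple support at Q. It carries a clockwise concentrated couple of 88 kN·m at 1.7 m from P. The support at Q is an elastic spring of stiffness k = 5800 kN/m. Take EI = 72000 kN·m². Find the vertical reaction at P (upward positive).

Remove the prop at Q; the released (primary) structure is a cantilever built in at P.
Free-end deflection of the primary structure under the applied loading (downward +):
  clockwise couple 88 at a = 1.7: M₀a(2L − a)/(2EI) = 1144/EI
Flexibility coefficient — unit upward force at Q: δ_{QQ} = L³/(3EI) = 204.7/EI.
With EI = 72000 kN·m²: δ_0 = 0.015895 m and δ_{QQ} = 0.002843 m/kN.
Compatibility — the spring shortens by R_Q/k under the reaction it provides: δ_0 − R_Q·δ_{QQ} = R_Q/k. With 1/k = 0.000172 m/kN, R_Q = δ_0 / (δ_{QQ} + 1/k) = 0.015895 / (0.002843 + 0.000172) = 5.271 kN.
Vertical equilibrium: R_P = ΣP − R_Q = 0 − 5.271 = -5.271 kN.

R_P = -5.271 kN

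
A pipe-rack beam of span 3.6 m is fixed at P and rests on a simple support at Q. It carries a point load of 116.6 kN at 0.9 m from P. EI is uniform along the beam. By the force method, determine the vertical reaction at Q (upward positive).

Remove the prop at Q; the released (primary) structure is a cantilever built in at P.
Free-end deflection of the primary structure under the applied loading (downward +):
  point load 116.6 at a = 0.9: Pa²(3L − a)/(6EI) = 155.8/EI
Flexibility coefficient — unit upward force at Q: δ_{QQ} = L³/(3EI) = 15.55/EI.
Compatibility at Q: δ_0 − R_Q·δ_{QQ} = 0, so R_Q = 155.8/15.55 = 10.02 kN.

R_Q = 10.02 kN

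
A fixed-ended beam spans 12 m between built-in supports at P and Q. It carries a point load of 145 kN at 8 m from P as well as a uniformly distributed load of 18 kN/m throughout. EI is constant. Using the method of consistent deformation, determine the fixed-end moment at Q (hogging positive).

M_Q = 473.8 kN·m

Release both end moments; the primary structure is a simply-supported span PQ with redundants M_P and M_Q.
End rotations of the released simple span under the applied load (×1/EI):
  at P: point load 145 at a = 8: Pab(L + b)/(6LEI) = 1031/EI
  at Q: point load 145 at a = 8: Pab(L + a)/(6LEI) = 1289/EI
  at P: UDL 18: wL³/(24EI) = 1296/EI
  at Q: UDL 18: wL³/(24EI) = 1296/EI
  θ_P0 = 2327/EI,  θ_Q0 = 2585/EI
Flexibility coefficients: a unit moment at one end gives L/(3EI) there and L/(6EI) at the far end, so f₁₁ = f₂₂ = 4/EI and f₁₂ = f₂₁ = 2/EI.
Compatibility — zero rotation at each built-in end:
  4 M_P + 2 M_Q = 2327
  2 M_P + 4 M_Q = 2585
Solving the pair gives M_P = 344.9 kN·m and M_Q = 473.8 kN·m (hogging).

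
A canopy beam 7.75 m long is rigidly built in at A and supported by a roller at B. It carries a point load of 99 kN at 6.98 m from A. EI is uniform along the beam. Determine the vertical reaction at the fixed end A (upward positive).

R_A = 14.71 kN

Choose R_B as the redundant. The primary structure is the cantilever fixed at A.
Free-end deflection of the primary structure under the applied loading (downward +):
  point load 99 at a = 6.98: Pa²(3L − a)/(6EI) = 13079/EI
Tip deflection under a unit load at B: L³/(3EI) = 155.2/EI.
The prop prevents deflection at B: R_B = δ_0/δ_{BB} = 13079/155.2 = 84.29 kN.
Vertical equilibrium: R_A = ΣP − R_B = 99 − 84.29 = 14.71 kN.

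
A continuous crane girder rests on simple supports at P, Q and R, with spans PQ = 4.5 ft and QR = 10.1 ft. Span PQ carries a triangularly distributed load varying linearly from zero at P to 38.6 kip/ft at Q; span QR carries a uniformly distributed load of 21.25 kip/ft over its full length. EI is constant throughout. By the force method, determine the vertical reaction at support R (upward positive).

R_R = 87.16 kip

Release continuity at Q by inserting a hinge; the redundant is the internal moment M_Q. The primary structure is two simply-supported spans PQ and QR.
Discontinuity in slope at Q on the released structure — sum the simple-span end rotations:
  span PQ: triangular load, peak 38.6: w₀L³/(45EI) = 78.17/EI
  span QR: UDL 21.25: wL³/(24EI) = 912.2/EI
  relative rotation θ_0 = (78.17 + 912.2)/EI = 990.4/EI
A unit hogging moment at Q produces rotation L₁/(3EI) + L₂/(3EI) = 4.867/EI.
Slope continuity at Q: θ_0 = M_Q·4.867/EI, so M_Q = 990.4/4.867 = 203.5 kip·ft (hogging).
Span QR, ΣM about R: R_Q^{QR}·10.1 = 1084 + 203.5, so R_Q^{QR} = 127.5 kip and R_R = 214.6 − 127.5 = 87.16 kip.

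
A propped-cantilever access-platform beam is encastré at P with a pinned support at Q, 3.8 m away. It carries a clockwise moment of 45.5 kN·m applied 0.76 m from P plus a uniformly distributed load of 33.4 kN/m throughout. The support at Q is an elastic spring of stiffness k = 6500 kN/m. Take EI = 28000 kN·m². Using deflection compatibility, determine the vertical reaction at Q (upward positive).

R_Q = 43.76 kN

Remove the prop at Q; the released (primary) structure is a cantilever built in at P.
Downward deflection at the released point Q due to the loads:
  clockwise couple 45.5 at a = 0.76: M₀a(2L − a)/(2EI) = 118.3/EI
  UDL 33.4: wL⁴/(8EI) = 870.5/EI
  δ_0 = 988.8/EI
Flexibility coefficient — unit upward force at Q: δ_{QQ} = L³/(3EI) = 18.29/EI.
With EI = 28000 kN·m²: δ_0 = 0.035315 m and δ_{QQ} = 0.000653 m/kN.
Compatibility — the spring shortens by R_Q/k under the reaction it provides: δ_0 − R_Q·δ_{QQ} = R_Q/k. With 1/k = 0.000154 m/kN, R_Q = δ_0 / (δ_{QQ} + 1/k) = 0.035315 / (0.000653 + 0.000154) = 43.76 kN.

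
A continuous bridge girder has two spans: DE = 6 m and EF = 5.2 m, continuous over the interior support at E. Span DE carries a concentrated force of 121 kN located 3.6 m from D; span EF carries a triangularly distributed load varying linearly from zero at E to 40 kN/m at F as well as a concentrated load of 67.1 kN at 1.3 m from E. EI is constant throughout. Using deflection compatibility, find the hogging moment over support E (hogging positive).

Take M_E as the redundant. Released structure: two simple spans DE and EF with a hinge at E.
Rotations at E on the released spans (each span's end-slope, ×1/EI):
  span DE: point load 121 at a = 3.6: Pab(L + a)/(6LEI) = 278.8/EI
  span EF: triangular load, peak 40: 7w₀L³/(360EI) = 109.4/EI
  span EF: point load 67.1 at a = 1.3: Pab(L + b)/(6LEI) = 99.22/EI
  relative rotation θ_0 = (278.8 + 208.6)/EI = 487.4/EI
A unit hogging moment at E produces rotation L₁/(3EI) + L₂/(3EI) = 3.733/EI.
Slope continuity at E: θ_0 = M_E·3.733/EI, so M_E = 487.4/3.733 = 130.5 kN·m (hogging).

M_E = 130.5 kN·m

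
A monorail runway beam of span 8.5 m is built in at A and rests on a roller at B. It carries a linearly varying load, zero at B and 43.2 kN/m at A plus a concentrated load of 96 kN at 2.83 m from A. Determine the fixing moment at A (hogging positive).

Release the roller at B. Primary structure: cantilever fixed at A.
Deflection at B on the released cantilever, summing each load's contribution:
  triangular load, peak 43.2 at the fixed end: w₀L⁴/(30EI) = 7517/EI
  point load 96 at a = 2.83: Pa²(3L − a)/(6EI) = 2905/EI
  δ_0 = 10422/EI
Tip deflection under a unit load at B: L³/(3EI) = 204.7/EI.
Compatibility at B: δ_0 − R_B·δ_{BB} = 0, so R_B = 10422/204.7 = 50.91 kN.
Moment equilibrium about A: M_A = Σ(load moments about A) − R_B·L = 791.9 − 50.91×8.5 = 359.1 kN·m.

M_A = 359.1 kN·m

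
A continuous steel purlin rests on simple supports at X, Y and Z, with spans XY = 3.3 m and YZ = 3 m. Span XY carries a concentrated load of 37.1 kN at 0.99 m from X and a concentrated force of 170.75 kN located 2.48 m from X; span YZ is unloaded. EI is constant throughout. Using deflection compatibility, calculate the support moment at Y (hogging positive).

M_Y = 57.02 kN·m

Release continuity at Y by inserting a hinge; the redundant is the internal moment M_Y. The primary structure is two simply-supported spans XY and YZ.
Rotations at Y on the released spans (each span's end-slope, ×1/EI):
  span XY: point load 37.1 at a = 0.99: Pab(L + a)/(6LEI) = 18.38/EI
  span XY: point load 170.75 at a = 2.48: Pab(L + a)/(6LEI) = 101.4/EI
  relative rotation θ_0 = (119.7 + 0)/EI = 119.7/EI
A unit hogging moment at Y produces rotation L₁/(3EI) + L₂/(3EI) = 2.1/EI.
Slope continuity at Y: θ_0 = M_Y·2.1/EI, so M_Y = 119.7/2.1 = 57.02 kN·m (hogging).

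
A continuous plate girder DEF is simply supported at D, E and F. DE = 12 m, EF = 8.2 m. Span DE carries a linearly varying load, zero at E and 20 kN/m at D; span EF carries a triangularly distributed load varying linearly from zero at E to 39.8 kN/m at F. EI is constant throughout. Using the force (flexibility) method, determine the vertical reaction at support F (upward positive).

R_F = 88.89 kN

Take M_E as the redundant. Released structure: two simple spans DE and EF with a hinge at E.
End slopes at the hinge E, treating each span as simply supported:
  span DE: triangular load, peak 20: 7w₀L³/(360EI) = 672/EI
  span EF: triangular load, peak 39.8: 7w₀L³/(360EI) = 426.7/EI
  relative rotation θ_0 = (672 + 426.7)/EI = 1099/EI
A unit hogging moment at E produces rotation L₁/(3EI) + L₂/(3EI) = 6.733/EI.
Slope continuity at E: θ_0 = M_E·6.733/EI, so M_E = 1099/6.733 = 163.2 kN·m (hogging).
Span EF, ΣM about F: R_E^{EF}·8.2 = 446 + 163.2, so R_E^{EF} = 74.29 kN and R_F = 163.2 − 74.29 = 88.89 kN.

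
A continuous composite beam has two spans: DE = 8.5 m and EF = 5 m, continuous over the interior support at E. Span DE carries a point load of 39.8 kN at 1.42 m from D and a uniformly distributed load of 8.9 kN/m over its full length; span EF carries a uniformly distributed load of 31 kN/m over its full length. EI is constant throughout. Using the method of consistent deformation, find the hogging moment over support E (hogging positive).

M_E = 103.8 kN·m

Insert a hinge at E; M_E is the redundant, and each span becomes simply supported.
Rotations at E on the released spans (each span's end-slope, ×1/EI):
  span DE: point load 39.8 at a = 1.42: Pab(L + a)/(6LEI) = 77.83/EI
  span DE: UDL 8.9: wL³/(24EI) = 227.7/EI
  span EF: UDL 31: wL³/(24EI) = 161.5/EI
  relative rotation θ_0 = (305.6 + 161.5)/EI = 467/EI
A unit hogging moment at E produces rotation L₁/(3EI) + L₂/(3EI) = 4.5/EI.
Compatibility: M_E·(L₁+L₂)/(3EI) = θ_0, giving M_E = 103.8 kN·m (hogging).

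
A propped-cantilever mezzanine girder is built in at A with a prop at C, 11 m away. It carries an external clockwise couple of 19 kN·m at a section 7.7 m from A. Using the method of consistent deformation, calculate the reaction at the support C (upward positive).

Choose R_C as the redundant. The primary structure is the cantilever fixed at A.
Primary-structure tip deflection at C by superposition:
  clockwise couple 19 at a = 7.7: M₀a(2L − a)/(2EI) = 1046/EI
Tip deflection under a unit load at C: L³/(3EI) = 443.7/EI.
The prop prevents deflection at C: R_C = δ_0/δ_{CC} = 1046/443.7 = 2.358 kN.

R_C = 2.358 kN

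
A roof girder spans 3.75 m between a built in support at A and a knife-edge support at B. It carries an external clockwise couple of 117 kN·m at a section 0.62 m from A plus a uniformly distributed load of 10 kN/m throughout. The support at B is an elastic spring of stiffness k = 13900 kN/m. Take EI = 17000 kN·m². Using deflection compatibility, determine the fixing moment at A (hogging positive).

M_A = 88.24 kN·m

Choose R_B as the redundant. The primary structure is the cantilever fixed at A.
Deflection at B on the released cantilever, summing each load's contribution:
  clockwise couple 117 at a = 0.62: M₀a(2L − a)/(2EI) = 249.5/EI
  UDL 10: wL⁴/(8EI) = 247.2/EI
  δ_0 = 496.7/EI
Flexibility coefficient — unit upward force at B: δ_{BB} = L³/(3EI) = 17.58/EI.
With EI = 17000 kN·m²: δ_0 = 0.029219 m and δ_{BB} = 0.001034 m/kN.
Compatibility — the spring shortens by R_B/k under the reaction it provides: δ_0 − R_B·δ_{BB} = R_B/k. With 1/k = 0.000072 m/kN, R_B = δ_0 / (δ_{BB} + 1/k) = 0.029219 / (0.001034 + 0.000072) = 26.42 kN.
Moment equilibrium about A: M_A = Σ(load moments about A) − R_B·L = 187.3 − 26.42×3.75 = 88.24 kN·m.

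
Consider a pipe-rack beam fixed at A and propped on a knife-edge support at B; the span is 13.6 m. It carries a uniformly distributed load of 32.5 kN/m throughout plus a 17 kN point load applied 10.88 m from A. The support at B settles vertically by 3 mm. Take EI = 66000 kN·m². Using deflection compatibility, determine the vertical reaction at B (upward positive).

R_B = 177.5 kN

Take the reaction at B as the redundant and release it; the primary structure is a cantilever fixed at A.
Downward deflection at the released point B due to the loads:
  UDL 32.5: wL⁴/(8EI) = 138979/EI
  point load 17 at a = 10.88: Pa²(3L − a)/(6EI) = 10035/EI
  δ_0 = 149014/EI
Tip deflection under a unit load at B: L³/(3EI) = 838.5/EI.
With EI = 66000 kN·m²: δ_0 = 2.2578 m and δ_{BB} = 0.012704 m/kN.
Compatibility — the beam at B must follow the support down by 0.003 m: δ_0 − R_B·δ_{BB} = 0.003, so R_B = (2.2578 − 0.003)/0.012704 = 177.5 kN.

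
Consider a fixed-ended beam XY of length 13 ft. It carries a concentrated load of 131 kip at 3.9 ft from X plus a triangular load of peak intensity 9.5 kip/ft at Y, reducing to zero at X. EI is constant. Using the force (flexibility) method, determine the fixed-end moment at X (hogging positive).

M_X = 303.9 kip·ft

Take the two fixed-end moments M_X, M_Y as redundants; the released structure is the simple span XY.
Simple-span end rotations at X and Y under the given loads:
  at X: point load 131 at a = 3.9: Pab(L + b)/(6LEI) = 1317/EI
  at Y: point load 131 at a = 3.9: Pab(L + a)/(6LEI) = 1007/EI
  at X: triangular load, peak 9.5: 7w₀L³/(360EI) = 405.8/EI
  at Y: triangular load, peak 9.5: w₀L³/(45EI) = 463.8/EI
  θ_X0 = 1723/EI,  θ_Y0 = 1471/EI
Flexibility coefficients: a unit moment at one end gives L/(3EI) there and L/(6EI) at the far end, so f₁₁ = f₂₂ = 4.333/EI and f₁₂ = f₂₁ = 2.167/EI.
Compatibility — zero rotation at each built-in end:
  4.333 M_X + 2.167 M_Y = 1723
  2.167 M_X + 4.333 M_Y = 1471
Solving the pair gives M_X = 303.9 kip·ft and M_Y = 187.6 kip·ft (hogging).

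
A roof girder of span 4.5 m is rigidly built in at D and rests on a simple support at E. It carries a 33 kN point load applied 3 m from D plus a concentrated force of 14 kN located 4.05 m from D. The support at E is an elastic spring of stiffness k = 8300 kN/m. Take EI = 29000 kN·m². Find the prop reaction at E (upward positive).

R_E = 26.02 kN

Release the roller at E. Primary structure: cantilever fixed at D.
Primary-structure tip deflection at E by superposition:
  point load 33 at a = 3: Pa²(3L − a)/(6EI) = 519.8/EI
  point load 14 at a = 4.05: Pa²(3L − a)/(6EI) = 361.7/EI
  δ_0 = 881.4/EI
Tip deflection under a unit load at E: L³/(3EI) = 30.38/EI.
With EI = 29000 kN·m²: δ_0 = 0.030394 m and δ_{EE} = 0.001047 m/kN.
Compatibility — the spring shortens by R_E/k under the reaction it provides: δ_0 − R_E·δ_{EE} = R_E/k. With 1/k = 0.00012 m/kN, R_E = δ_0 / (δ_{EE} + 1/k) = 0.030394 / (0.001047 + 0.00012) = 26.02 kN.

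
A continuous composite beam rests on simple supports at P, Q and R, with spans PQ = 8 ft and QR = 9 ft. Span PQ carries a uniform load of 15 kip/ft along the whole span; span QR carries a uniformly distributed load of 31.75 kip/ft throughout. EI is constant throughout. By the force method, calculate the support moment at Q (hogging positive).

M_Q = 226.7 kip·ft

Release continuity at Q by inserting a hinge; the redundant is the internal moment M_Q. The primary structure is two simply-supported spans PQ and QR.
End slopes at the hinge Q, treating each span as simply supported:
  span PQ: UDL 15: wL³/(24EI) = 320/EI
  span QR: UDL 31.75: wL³/(24EI) = 964.4/EI
  relative rotation θ_0 = (320 + 964.4)/EI = 1284/EI
A unit hogging moment at Q produces rotation L₁/(3EI) + L₂/(3EI) = 5.667/EI.
Compatibility: M_Q·(L₁+L₂)/(3EI) = θ_0, giving M_Q = 226.7 kip·ft (hogging).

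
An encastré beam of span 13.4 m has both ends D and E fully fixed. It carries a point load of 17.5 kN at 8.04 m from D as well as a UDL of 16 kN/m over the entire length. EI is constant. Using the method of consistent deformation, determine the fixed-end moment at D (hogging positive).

M_D = 261.9 kN·m

Release both end moments; the primary structure is a simply-supported span DE with redundants M_D and M_E.
End rotations of the released simple span under the applied load (×1/EI):
  at D: point load 17.5 at a = 8.04: Pab(L + b)/(6LEI) = 176/EI
  at E: point load 17.5 at a = 8.04: Pab(L + a)/(6LEI) = 201.1/EI
  at D: UDL 16: wL³/(24EI) = 1604/EI
  at E: UDL 16: wL³/(24EI) = 1604/EI
  θ_D0 = 1780/EI,  θ_E0 = 1805/EI
Flexibility coefficients: a unit moment at one end gives L/(3EI) there and L/(6EI) at the far end, so f₁₁ = f₂₂ = 4.467/EI and f₁₂ = f₂₁ = 2.233/EI.
Compatibility — zero rotation at each built-in end:
  4.467 M_D + 2.233 M_E = 1780
  2.233 M_D + 4.467 M_E = 1805
Solving the pair gives M_D = 261.9 kN·m and M_E = 273.2 kN·m (hogging).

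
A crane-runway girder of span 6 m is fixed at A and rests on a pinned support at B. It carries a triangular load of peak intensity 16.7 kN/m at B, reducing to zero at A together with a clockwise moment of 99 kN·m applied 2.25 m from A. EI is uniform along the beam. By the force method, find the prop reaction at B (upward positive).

R_B = 42.64 kN

Remove the prop at B; the released (primary) structure is a cantilever built in at A.
Primary-structure tip deflection at B by superposition:
  triangular load, peak 16.7 at the free end: 11w₀L⁴/(120EI) = 1984/EI
  clockwise couple 99 at a = 2.25: M₀a(2L − a)/(2EI) = 1086/EI
  δ_0 = 3070/EI
Flexibility coefficient — unit upward force at B: δ_{BB} = L³/(3EI) = 72/EI.
The prop prevents deflection at B: R_B = δ_0/δ_{BB} = 3070/72 = 42.64 kN.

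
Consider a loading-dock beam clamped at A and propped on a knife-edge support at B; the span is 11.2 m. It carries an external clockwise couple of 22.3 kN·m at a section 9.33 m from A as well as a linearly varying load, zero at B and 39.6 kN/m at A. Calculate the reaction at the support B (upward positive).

R_B = 47.26 kN

Release the roller at B. Primary structure: cantilever fixed at A.
Free-end deflection of the primary structure under the applied loading (downward +):
  clockwise couple 22.3 at a = 9.33: M₀a(2L − a)/(2EI) = 1360/EI
  triangular load, peak 39.6 at the fixed end: w₀L⁴/(30EI) = 20770/EI
  δ_0 = 22130/EI
Flexibility coefficient — unit upward force at B: δ_{BB} = L³/(3EI) = 468.3/EI.
Compatibility at B: δ_0 − R_B·δ_{BB} = 0, so R_B = 22130/468.3 = 47.26 kN.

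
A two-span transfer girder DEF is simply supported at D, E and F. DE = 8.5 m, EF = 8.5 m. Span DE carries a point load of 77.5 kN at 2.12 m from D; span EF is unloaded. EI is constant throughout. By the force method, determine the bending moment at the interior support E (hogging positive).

Release continuity at E by inserting a hinge; the redundant is the internal moment M_E. The primary structure is two simply-supported spans DE and EF.
Discontinuity in slope at E on the released structure — sum the simple-span end rotations:
  span DE: point load 77.5 at a = 2.12: Pab(L + a)/(6LEI) = 218.3/EI
  relative rotation θ_0 = (218.3 + 0)/EI = 218.3/EI
A unit hogging moment at E produces rotation L₁/(3EI) + L₂/(3EI) = 5.667/EI.
Slope continuity at E: θ_0 = M_E·5.667/EI, so M_E = 218.3/5.667 = 38.52 kN·m (hogging).

M_E = 38.52 kN·m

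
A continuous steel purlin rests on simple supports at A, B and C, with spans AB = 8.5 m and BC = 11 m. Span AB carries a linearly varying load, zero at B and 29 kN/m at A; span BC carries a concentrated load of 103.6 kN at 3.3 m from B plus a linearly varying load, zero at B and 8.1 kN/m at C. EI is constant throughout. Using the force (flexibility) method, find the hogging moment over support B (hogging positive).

M_B = 200.3 kN·m

Insert a hinge at B; M_B is the redundant, and each span becomes simply supported.
End slopes at the hinge B, treating each span as simply supported:
  span AB: triangular load, peak 29: 7w₀L³/(360EI) = 346.3/EI
  span BC: point load 103.6 at a = 3.3: Pab(L + b)/(6LEI) = 745.9/EI
  span BC: triangular load, peak 8.1: 7w₀L³/(360EI) = 209.6/EI
  relative rotation θ_0 = (346.3 + 955.5)/EI = 1302/EI
A unit hogging moment at B produces rotation L₁/(3EI) + L₂/(3EI) = 6.5/EI.
Compatibility: M_B·(L₁+L₂)/(3EI) = θ_0, giving M_B = 200.3 kN·m (hogging).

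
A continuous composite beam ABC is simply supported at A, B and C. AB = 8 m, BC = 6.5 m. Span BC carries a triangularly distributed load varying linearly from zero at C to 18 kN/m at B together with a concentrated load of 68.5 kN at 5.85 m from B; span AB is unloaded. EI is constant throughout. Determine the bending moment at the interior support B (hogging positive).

Take M_B as the redundant. Released structure: two simple spans AB and BC with a hinge at B.
Rotations at B on the released spans (each span's end-slope, ×1/EI):
  span BC: triangular load, peak 18: w₀L³/(45EI) = 109.8/EI
  span BC: point load 68.5 at a = 5.85: Pab(L + b)/(6LEI) = 47.75/EI
  relative rotation θ_0 = (0 + 157.6)/EI = 157.6/EI
A unit hogging moment at B produces rotation L₁/(3EI) + L₂/(3EI) = 4.833/EI.
Compatibility: M_B·(L₁+L₂)/(3EI) = θ_0, giving M_B = 32.61 kN·m (hogging).

M_B = 32.61 kN·m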